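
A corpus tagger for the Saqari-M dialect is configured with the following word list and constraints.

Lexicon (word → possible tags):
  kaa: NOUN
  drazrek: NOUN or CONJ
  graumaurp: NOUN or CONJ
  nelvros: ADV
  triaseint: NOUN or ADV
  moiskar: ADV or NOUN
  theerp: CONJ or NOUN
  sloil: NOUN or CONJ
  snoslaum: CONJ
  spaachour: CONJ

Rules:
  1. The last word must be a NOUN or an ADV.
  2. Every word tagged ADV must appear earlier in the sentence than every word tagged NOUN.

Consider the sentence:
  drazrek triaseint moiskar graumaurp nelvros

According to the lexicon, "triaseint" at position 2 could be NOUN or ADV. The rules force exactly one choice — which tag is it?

ADV

Candidates per position — 1:drazrek {NOUN,CONJ}; 2:triaseint {NOUN,ADV}; 3:moiskar {ADV,NOUN}; 4:graumaurp {NOUN,CONJ}; 5:nelvros {ADV}.
Position 1: NOUN is ruled out by rule 2; that leaves CONJ.
Position 2: NOUN is ruled out by rule 2; that leaves ADV.
Position 3: NOUN is ruled out by rule 2; that leaves ADV.
Position 4: NOUN is ruled out by rule 2; that leaves CONJ.
The unique satisfying tagging is: CONJ ADV ADV CONJ ADV.
Verifying each rule — rule 1 holds; rule 2 holds.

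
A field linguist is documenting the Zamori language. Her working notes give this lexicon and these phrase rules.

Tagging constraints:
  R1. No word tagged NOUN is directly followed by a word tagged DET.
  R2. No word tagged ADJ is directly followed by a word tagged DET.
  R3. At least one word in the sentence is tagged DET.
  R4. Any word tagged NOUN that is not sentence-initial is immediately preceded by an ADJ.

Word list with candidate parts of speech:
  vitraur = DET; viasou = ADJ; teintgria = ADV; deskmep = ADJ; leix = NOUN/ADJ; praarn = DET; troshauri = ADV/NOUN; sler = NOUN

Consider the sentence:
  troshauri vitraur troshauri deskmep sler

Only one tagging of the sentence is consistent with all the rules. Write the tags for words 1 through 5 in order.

ADV DET ADV ADJ NOUN

Candidates per position — 1:troshauri {ADV,NOUN}; 2:vitraur {DET}; 3:troshauri {ADV,NOUN}; 4:deskmep {ADJ}; 5:sler {NOUN}.
Position 1: tagging it NOUN would leave rule 1 unsatisfiable, so it must be ADV.
Position 3: tagging it NOUN would leave rule 4 unsatisfiable, so it must be ADV.
The unique satisfying tagging is: ADV DET ADV ADJ NOUN.
Checking: rule 1 ✓; rule 2 ✓; rule 3 ✓; rule 4 ✓.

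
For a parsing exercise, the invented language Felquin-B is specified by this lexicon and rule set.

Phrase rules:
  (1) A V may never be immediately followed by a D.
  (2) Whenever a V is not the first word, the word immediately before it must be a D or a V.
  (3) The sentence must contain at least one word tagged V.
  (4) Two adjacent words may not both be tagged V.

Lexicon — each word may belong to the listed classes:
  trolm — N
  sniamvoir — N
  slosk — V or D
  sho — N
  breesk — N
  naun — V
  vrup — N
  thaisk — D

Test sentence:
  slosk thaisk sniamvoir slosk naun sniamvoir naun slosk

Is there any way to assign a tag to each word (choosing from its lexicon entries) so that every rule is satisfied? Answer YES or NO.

NO

Candidates per position — 1:slosk {V,D}; 2:thaisk {D}; 3:sniamvoir {N}; 4:slosk {V,D}; 5:naun {V}; 6:sniamvoir {N}; 7:naun {V}; 8:slosk {V,D}.
Rule 2 cannot be satisfied by any choice of tags from the lexicon.
So there is no consistent tagging.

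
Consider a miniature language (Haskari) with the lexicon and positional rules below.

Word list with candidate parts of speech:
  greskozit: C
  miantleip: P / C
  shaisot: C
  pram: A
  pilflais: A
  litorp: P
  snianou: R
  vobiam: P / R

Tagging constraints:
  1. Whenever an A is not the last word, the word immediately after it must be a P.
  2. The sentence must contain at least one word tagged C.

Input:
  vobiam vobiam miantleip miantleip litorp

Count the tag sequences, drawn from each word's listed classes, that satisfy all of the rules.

Candidates per position — 1:vobiam {P,R}; 2:vobiam {P,R}; 3:miantleip {P,C}; 4:miantleip {P,C}; 5:litorp {P}.
There are 16 candidate sequences in total.
Checking each against the rules leaves 12 sequences.
Count = 12.

12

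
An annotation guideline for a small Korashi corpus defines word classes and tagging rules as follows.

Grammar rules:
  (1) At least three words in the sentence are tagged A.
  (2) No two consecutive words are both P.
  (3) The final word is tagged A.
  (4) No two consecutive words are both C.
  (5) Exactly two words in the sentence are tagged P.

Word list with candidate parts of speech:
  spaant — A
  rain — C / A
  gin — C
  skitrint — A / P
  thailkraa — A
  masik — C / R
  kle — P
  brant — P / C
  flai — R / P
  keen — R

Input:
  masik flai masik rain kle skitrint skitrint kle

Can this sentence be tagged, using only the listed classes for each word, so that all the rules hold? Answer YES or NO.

Candidates per position — 1:masik {C,R}; 2:flai {R,P}; 3:masik {C,R}; 4:rain {C,A}; 5:kle {P}; 6:skitrint {A,P}; 7:skitrint {A,P}; 8:kle {P}.
Rule 3 cannot be satisfied by any choice of tags from the lexicon.
So there is no consistent tagging.

NO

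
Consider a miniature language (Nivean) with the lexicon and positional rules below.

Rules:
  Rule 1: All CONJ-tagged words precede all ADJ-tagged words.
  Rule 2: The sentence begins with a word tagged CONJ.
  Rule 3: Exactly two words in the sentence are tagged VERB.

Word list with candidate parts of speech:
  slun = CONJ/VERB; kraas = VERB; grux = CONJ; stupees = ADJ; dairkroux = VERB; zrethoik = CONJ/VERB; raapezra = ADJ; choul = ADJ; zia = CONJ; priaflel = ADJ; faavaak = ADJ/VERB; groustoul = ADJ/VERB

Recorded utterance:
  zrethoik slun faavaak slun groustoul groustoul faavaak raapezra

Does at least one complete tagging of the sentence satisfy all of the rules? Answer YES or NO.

YES

Candidates per position — 1:zrethoik {CONJ,VERB}; 2:slun {CONJ,VERB}; 3:faavaak {ADJ,VERB}; 4:slun {CONJ,VERB}; 5:groustoul {ADJ,VERB}; 6:groustoul {ADJ,VERB}; 7:faavaak {ADJ,VERB}; 8:raapezra {ADJ}.
One satisfying assignment: CONJ CONJ VERB VERB ADJ ADJ ADJ ADJ.
Verifying each rule — rule 1 holds; rule 2 holds; rule 3 holds.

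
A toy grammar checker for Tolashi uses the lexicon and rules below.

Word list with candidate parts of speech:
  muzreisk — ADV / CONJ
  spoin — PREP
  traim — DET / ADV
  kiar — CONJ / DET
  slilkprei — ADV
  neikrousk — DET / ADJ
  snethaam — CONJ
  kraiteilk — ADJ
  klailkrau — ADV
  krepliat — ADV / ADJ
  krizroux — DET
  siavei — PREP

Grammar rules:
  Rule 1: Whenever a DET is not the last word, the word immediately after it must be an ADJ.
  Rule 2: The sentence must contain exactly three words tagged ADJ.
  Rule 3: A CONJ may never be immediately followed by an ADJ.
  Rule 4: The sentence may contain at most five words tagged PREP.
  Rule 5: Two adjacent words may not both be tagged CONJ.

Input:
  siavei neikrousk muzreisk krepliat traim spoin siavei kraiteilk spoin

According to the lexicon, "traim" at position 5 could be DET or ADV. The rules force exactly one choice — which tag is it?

ADV

Candidates per position — 1:siavei {PREP}; 2:neikrousk {DET,ADJ}; 3:muzreisk {ADV,CONJ}; 4:krepliat {ADV,ADJ}; 5:traim {DET,ADV}; 6:spoin {PREP}; 7:siavei {PREP}; 8:kraiteilk {ADJ}; 9:spoin {PREP}.
If word 2 were DET, no tagging could satisfy rule 1; so word 2 is ADJ.
If word 4 were ADV, no tagging could satisfy rule 2; so word 4 is ADJ.
If word 5 were DET, no tagging could satisfy rule 1; so word 5 is ADV.
If word 3 were CONJ, no tagging could satisfy rule 3; so word 3 is ADV.
The only consistent sequence is: PREP ADJ ADV ADJ ADV PREP PREP ADJ PREP.
Rule-by-rule: rule 1 ok; rule 2 ok; rule 3 ok; rule 4 ok; rule 5 ok.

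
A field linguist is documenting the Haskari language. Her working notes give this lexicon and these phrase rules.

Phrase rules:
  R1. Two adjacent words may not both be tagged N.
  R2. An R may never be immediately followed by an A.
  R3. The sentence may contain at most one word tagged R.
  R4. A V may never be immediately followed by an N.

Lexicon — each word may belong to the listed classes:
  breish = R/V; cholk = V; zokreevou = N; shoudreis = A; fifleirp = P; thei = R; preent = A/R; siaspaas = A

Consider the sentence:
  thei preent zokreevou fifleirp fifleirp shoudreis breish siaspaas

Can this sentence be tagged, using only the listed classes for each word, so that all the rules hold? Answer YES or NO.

Candidates per position — 1:thei {R}; 2:preent {A,R}; 3:zokreevou {N}; 4:fifleirp {P}; 5:fifleirp {P}; 6:shoudreis {A}; 7:breish {R,V}; 8:siaspaas {A}.
Every candidate sequence violates at least one rule; no consistent tagging exists.

NO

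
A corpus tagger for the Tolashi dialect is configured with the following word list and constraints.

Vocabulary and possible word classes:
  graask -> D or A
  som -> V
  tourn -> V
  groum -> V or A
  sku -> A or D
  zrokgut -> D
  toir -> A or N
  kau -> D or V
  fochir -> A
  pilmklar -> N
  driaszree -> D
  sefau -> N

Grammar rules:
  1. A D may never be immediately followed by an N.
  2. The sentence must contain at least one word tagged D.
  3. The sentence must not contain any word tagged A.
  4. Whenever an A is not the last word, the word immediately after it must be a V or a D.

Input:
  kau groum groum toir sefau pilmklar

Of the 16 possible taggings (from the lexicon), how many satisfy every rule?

Candidates per position — 1:kau {D,V}; 2:groum {V,A}; 3:groum {V,A}; 4:toir {A,N}; 5:sefau {N}; 6:pilmklar {N}.
There are 16 candidate sequences in total.
The sequences that satisfy every rule: D V V N N N.
Count = 1.

1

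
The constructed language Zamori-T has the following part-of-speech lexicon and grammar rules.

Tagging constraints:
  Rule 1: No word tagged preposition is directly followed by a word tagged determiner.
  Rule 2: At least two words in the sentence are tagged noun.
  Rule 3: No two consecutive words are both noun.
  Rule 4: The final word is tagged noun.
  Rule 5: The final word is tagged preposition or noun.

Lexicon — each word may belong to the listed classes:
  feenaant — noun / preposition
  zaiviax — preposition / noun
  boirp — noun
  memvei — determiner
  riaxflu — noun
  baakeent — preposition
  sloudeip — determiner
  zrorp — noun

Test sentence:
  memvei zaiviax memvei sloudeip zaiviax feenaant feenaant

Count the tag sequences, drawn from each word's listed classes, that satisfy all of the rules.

2

Candidates per position — 1:memvei {determiner}; 2:zaiviax {preposition,noun}; 3:memvei {determiner}; 4:sloudeip {determiner}; 5:zaiviax {preposition,noun}; 6:feenaant {noun,preposition}; 7:feenaant {noun,preposition}.
There are 16 candidate sequences in total.
The sequences that satisfy every rule: determiner noun determiner determiner preposition preposition noun; determiner noun determiner determiner noun preposition noun.
Count = 2.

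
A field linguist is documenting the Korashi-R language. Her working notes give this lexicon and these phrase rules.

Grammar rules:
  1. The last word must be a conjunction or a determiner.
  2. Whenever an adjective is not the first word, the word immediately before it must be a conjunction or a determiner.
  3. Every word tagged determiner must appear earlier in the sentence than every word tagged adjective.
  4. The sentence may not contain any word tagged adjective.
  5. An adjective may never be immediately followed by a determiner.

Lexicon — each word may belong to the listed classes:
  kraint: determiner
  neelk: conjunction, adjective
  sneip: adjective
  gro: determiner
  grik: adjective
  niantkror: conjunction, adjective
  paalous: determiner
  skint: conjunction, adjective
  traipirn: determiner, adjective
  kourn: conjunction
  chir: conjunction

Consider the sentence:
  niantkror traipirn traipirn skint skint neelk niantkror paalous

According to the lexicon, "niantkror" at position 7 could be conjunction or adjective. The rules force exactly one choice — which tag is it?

Candidates per position — 1:niantkror {conjunction,adjective}; 2:traipirn {determiner,adjective}; 3:traipirn {determiner,adjective}; 4:skint {conjunction,adjective}; 5:skint {conjunction,adjective}; 6:neelk {conjunction,adjective}; 7:niantkror {conjunction,adjective}; 8:paalous {determiner}.
If word 1 were adjective, no tagging could satisfy rule 3; so word 1 is conjunction.
If word 2 were adjective, no tagging could satisfy rule 3; so word 2 is determiner.
If word 3 were adjective, no tagging could satisfy rule 3; so word 3 is determiner.
If word 4 were adjective, no tagging could satisfy rule 3; so word 4 is conjunction.
If word 5 were adjective, no tagging could satisfy rule 3; so word 5 is conjunction.
If word 6 were adjective, no tagging could satisfy rule 3; so word 6 is conjunction.
If word 7 were adjective, no tagging could satisfy rule 3; so word 7 is conjunction.
The only consistent sequence is: conjunction determiner determiner conjunction conjunction conjunction conjunction determiner.
Check: rule 1 satisfied; rule 2 satisfied; rule 3 satisfied; rule 4 satisfied; rule 5 satisfied.

conjunction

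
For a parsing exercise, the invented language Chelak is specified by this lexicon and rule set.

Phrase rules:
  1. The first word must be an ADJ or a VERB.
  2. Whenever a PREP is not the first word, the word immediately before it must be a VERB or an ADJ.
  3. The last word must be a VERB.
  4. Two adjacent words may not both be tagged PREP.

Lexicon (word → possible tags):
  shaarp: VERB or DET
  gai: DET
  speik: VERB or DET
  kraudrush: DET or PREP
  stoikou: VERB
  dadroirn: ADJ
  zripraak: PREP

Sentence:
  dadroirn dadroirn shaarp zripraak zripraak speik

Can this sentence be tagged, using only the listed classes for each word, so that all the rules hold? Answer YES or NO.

Candidates per position — 1:dadroirn {ADJ}; 2:dadroirn {ADJ}; 3:shaarp {VERB,DET}; 4:zripraak {PREP}; 5:zripraak {PREP}; 6:speik {VERB,DET}.
Rule 2 cannot be satisfied by any choice of tags from the lexicon.
So there is no consistent tagging.

NO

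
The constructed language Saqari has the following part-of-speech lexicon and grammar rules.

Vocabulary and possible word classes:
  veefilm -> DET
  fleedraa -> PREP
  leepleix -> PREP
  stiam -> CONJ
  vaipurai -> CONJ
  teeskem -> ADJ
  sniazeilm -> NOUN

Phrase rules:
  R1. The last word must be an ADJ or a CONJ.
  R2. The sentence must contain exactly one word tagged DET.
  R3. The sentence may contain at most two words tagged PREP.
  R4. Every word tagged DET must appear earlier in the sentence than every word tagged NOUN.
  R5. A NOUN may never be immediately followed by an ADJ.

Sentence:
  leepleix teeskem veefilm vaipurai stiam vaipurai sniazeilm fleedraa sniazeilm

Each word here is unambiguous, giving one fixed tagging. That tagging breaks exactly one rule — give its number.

1

Fixed tagging: PREP ADJ DET CONJ CONJ CONJ NOUN PREP NOUN.
Applying the rules: R1 violated, R2 holds, R3 holds, R4 holds, R5 holds.
Only rule 1 fails.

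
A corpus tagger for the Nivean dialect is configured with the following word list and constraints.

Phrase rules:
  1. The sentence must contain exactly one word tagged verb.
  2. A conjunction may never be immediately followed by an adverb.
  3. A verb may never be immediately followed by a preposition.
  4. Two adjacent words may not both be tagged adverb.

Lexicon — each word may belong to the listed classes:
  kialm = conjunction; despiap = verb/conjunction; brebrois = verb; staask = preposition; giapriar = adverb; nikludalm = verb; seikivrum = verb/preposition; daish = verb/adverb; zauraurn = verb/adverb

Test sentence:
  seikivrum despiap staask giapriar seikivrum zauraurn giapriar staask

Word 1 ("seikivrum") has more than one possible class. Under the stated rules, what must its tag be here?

preposition

Candidates per position — 1:seikivrum {verb,preposition}; 2:despiap {verb,conjunction}; 3:staask {preposition}; 4:giapriar {adverb}; 5:seikivrum {verb,preposition}; 6:zauraurn {verb,adverb}; 7:giapriar {adverb}; 8:staask {preposition}.
Position 2: verb is ruled out by rule 3; that leaves conjunction.
Position 6: adverb is ruled out by rule 4; that leaves verb.
Position 1: verb is ruled out by rule 1; that leaves preposition.
Position 5: verb is ruled out by rule 1; that leaves preposition.
So the tagging must be: preposition conjunction preposition adverb preposition verb adverb preposition.
Rule-by-rule: rule 1 ✓; rule 2 ✓; rule 3 ✓; rule 4 ✓.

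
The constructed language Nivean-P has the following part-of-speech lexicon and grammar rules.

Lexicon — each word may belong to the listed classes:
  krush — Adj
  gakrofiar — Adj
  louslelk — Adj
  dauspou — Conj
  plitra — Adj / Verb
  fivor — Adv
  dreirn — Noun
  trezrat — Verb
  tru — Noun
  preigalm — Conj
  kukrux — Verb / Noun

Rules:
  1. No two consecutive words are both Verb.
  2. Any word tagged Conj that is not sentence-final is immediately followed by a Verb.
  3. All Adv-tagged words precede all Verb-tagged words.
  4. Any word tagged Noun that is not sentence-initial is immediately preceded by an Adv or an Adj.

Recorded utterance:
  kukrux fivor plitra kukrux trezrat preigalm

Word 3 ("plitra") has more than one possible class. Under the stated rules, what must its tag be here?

Candidates per position — 1:kukrux {Verb,Noun}; 2:fivor {Adv}; 3:plitra {Adj,Verb}; 4:kukrux {Verb,Noun}; 5:trezrat {Verb}; 6:preigalm {Conj}.
Position 1: tagging it Verb would leave rule 3 unsatisfiable, so it must be Noun.
Position 4: tagging it Verb would leave rule 1 unsatisfiable, so it must be Noun.
Position 3: tagging it Verb would leave rule 4 unsatisfiable, so it must be Adj.
So the tagging must be: Noun Adv Adj Noun Verb Conj.
Check: rule 1 holds; rule 2 holds; rule 3 holds; rule 4 holds.

Adj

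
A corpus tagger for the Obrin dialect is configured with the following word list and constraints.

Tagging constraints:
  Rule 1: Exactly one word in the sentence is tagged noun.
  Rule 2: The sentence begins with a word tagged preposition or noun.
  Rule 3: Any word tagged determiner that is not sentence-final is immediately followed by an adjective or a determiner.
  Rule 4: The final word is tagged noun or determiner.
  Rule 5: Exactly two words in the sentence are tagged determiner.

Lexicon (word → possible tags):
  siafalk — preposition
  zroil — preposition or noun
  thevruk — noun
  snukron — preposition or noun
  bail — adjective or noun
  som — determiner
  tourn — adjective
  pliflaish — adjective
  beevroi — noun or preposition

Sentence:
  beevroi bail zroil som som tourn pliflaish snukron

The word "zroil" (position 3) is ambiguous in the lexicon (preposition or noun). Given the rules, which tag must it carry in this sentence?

Candidates per position — 1:beevroi {noun,preposition}; 2:bail {adjective,noun}; 3:zroil {preposition,noun}; 4:som {determiner}; 5:som {determiner}; 6:tourn {adjective}; 7:pliflaish {adjective}; 8:snukron {preposition,noun}.
If word 8 were preposition, no tagging could satisfy rule 4; so word 8 is noun.
If word 1 were noun, no tagging could satisfy rule 1; so word 1 is preposition.
If word 2 were noun, no tagging could satisfy rule 1; so word 2 is adjective.
If word 3 were noun, no tagging could satisfy rule 1; so word 3 is preposition.
So the tagging must be: preposition adjective preposition determiner determiner adjective adjective noun.
Verifying each rule — rule 1 satisfied; rule 2 satisfied; rule 3 satisfied; rule 4 satisfied; rule 5 satisfied.

preposition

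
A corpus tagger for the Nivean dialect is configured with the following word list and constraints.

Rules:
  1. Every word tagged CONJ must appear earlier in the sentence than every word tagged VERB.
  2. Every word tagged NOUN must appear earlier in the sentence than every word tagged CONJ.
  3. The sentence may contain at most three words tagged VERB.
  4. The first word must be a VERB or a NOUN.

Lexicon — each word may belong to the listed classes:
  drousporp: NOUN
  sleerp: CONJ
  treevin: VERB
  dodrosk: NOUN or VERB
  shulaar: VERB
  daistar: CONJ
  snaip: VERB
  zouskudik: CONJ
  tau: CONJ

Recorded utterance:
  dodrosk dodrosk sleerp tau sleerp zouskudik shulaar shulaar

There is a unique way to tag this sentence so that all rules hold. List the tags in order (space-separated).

NOUN NOUN CONJ CONJ CONJ CONJ VERB VERB

Candidates per position — 1:dodrosk {NOUN,VERB}; 2:dodrosk {NOUN,VERB}; 3:sleerp {CONJ}; 4:tau {CONJ}; 5:sleerp {CONJ}; 6:zouskudik {CONJ}; 7:shulaar {VERB}; 8:shulaar {VERB}.
At position 1, choosing VERB makes rule 1 impossible to satisfy; hence NOUN.
At position 2, choosing VERB makes rule 1 impossible to satisfy; hence NOUN.
The unique satisfying tagging is: NOUN NOUN CONJ CONJ CONJ CONJ VERB VERB.
Check: rule 1 holds; rule 2 holds; rule 3 holds; rule 4 holds.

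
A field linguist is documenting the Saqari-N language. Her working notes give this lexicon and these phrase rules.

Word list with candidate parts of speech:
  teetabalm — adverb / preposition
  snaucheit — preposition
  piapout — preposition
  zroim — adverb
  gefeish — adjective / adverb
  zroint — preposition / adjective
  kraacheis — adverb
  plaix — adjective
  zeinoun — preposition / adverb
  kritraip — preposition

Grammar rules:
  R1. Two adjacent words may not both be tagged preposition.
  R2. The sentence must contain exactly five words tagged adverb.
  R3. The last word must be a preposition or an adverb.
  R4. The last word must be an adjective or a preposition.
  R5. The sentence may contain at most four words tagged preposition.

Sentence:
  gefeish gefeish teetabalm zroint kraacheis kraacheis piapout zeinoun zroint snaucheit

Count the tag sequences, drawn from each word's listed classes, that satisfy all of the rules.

Candidates per position — 1:gefeish {adjective,adverb}; 2:gefeish {adjective,adverb}; 3:teetabalm {adverb,preposition}; 4:zroint {preposition,adjective}; 5:kraacheis {adverb}; 6:kraacheis {adverb}; 7:piapout {preposition}; 8:zeinoun {preposition,adverb}; 9:zroint {preposition,adjective}; 10:snaucheit {preposition}.
There are 64 candidate sequences in total.
The sequences that satisfy every rule: adjective adverb adverb preposition adverb adverb preposition adverb adjective preposition; adjective adverb adverb adjective adverb adverb preposition adverb adjective preposition; adverb adjective adverb preposition adverb adverb preposition adverb adjective preposition; adverb adjective adverb adjective adverb adverb preposition adverb adjective preposition; adverb adverb preposition adjective adverb adverb preposition adverb adjective preposition.
Count = 5.

5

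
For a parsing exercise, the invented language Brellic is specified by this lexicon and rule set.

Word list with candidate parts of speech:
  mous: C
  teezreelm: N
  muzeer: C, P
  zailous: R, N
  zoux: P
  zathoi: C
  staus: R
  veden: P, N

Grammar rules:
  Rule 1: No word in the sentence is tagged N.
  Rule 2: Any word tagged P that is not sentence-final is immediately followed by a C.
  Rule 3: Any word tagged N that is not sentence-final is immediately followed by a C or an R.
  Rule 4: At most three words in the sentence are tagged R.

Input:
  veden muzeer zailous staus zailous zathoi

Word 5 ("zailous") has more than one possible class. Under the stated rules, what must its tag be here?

Candidates per position — 1:veden {P,N}; 2:muzeer {C,P}; 3:zailous {R,N}; 4:staus {R}; 5:zailous {R,N}; 6:zathoi {C}.
If word 1 were N, no tagging could satisfy rule 1; so word 1 is P.
If word 2 were P, no tagging could satisfy rule 2; so word 2 is C.
If word 3 were N, no tagging could satisfy rule 1; so word 3 is R.
If word 5 were N, no tagging could satisfy rule 1; so word 5 is R.
That leaves exactly one tagging: P C R R R C.
Rule-by-rule: rule 1 satisfied; rule 2 satisfied; rule 3 satisfied; rule 4 satisfied.

R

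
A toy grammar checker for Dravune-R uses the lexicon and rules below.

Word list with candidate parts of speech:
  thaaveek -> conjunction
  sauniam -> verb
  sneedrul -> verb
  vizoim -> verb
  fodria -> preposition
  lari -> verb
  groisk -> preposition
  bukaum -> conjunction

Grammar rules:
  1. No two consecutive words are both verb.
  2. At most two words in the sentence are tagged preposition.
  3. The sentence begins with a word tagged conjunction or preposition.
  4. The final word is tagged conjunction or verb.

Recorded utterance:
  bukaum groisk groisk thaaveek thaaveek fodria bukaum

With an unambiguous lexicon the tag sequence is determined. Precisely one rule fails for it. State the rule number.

2

Fixed tagging: conjunction preposition preposition conjunction conjunction preposition conjunction.
Rule check: R1 pass, R2 fail, R3 pass, R4 pass.
Only rule 2 fails.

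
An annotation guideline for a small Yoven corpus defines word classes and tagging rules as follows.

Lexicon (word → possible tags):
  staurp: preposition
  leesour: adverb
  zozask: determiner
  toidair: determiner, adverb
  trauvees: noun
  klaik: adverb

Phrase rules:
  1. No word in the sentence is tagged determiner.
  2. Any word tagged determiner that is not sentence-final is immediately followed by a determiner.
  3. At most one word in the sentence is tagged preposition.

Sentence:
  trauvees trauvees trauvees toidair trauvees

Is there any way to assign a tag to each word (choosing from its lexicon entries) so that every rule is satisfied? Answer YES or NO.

Candidates per position — 1:trauvees {noun}; 2:trauvees {noun}; 3:trauvees {noun}; 4:toidair {determiner,adverb}; 5:trauvees {noun}.
One satisfying assignment: noun noun noun adverb noun.
Verifying each rule — rule 1 ok; rule 2 ok; rule 3 ok.

YES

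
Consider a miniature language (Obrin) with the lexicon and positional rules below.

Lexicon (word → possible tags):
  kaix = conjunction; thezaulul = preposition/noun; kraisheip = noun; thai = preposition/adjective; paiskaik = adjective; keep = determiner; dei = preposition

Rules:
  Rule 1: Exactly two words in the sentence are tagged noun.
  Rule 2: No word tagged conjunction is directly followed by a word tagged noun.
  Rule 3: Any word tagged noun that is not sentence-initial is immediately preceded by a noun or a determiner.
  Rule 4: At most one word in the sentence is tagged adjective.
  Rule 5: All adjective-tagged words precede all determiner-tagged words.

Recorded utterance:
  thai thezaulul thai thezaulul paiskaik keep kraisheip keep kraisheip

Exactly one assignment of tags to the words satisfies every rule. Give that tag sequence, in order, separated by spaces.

preposition preposition preposition preposition adjective determiner noun determiner noun

Candidates per position — 1:thai {preposition,adjective}; 2:thezaulul {preposition,noun}; 3:thai {preposition,adjective}; 4:thezaulul {preposition,noun}; 5:paiskaik {adjective}; 6:keep {determiner}; 7:kraisheip {noun}; 8:keep {determiner}; 9:kraisheip {noun}.
Word 1 cannot be adjective — rule 4 would then fail for every completion. It is preposition.
Word 2 cannot be noun — rule 1 would then fail for every completion. It is preposition.
Word 3 cannot be adjective — rule 4 would then fail for every completion. It is preposition.
Word 4 cannot be noun — rule 1 would then fail for every completion. It is preposition.
So the tagging must be: preposition preposition preposition preposition adjective determiner noun determiner noun.
Checking: rule 1 holds; rule 2 holds; rule 3 holds; rule 4 holds; rule 5 holds.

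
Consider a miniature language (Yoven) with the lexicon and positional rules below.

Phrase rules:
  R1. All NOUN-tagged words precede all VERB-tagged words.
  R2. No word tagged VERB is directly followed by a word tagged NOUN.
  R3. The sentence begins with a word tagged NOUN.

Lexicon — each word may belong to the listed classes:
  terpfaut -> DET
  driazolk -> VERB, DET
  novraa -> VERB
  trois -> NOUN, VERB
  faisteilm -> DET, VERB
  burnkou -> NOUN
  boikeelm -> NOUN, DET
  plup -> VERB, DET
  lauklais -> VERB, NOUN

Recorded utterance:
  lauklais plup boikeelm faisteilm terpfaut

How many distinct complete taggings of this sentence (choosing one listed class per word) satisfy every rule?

6

Candidates per position — 1:lauklais {VERB,NOUN}; 2:plup {VERB,DET}; 3:boikeelm {NOUN,DET}; 4:faisteilm {DET,VERB}; 5:terpfaut {DET}.
There are 16 candidate sequences in total.
Checking each against the rules leaves 6 sequences.
Count = 6.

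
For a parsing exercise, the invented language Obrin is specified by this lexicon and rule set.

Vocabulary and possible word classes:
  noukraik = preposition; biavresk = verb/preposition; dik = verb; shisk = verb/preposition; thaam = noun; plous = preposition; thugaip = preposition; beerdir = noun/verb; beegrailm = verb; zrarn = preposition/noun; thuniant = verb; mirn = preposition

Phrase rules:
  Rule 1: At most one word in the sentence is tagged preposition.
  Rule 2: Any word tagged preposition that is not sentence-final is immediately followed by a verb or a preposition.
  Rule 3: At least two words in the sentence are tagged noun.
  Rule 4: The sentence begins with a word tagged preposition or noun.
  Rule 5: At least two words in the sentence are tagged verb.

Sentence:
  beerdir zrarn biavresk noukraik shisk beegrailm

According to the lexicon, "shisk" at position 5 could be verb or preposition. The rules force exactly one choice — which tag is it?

Candidates per position — 1:beerdir {noun,verb}; 2:zrarn {preposition,noun}; 3:biavresk {verb,preposition}; 4:noukraik {preposition}; 5:shisk {verb,preposition}; 6:beegrailm {verb}.
Position 1: verb is ruled out by rule 3; that leaves noun.
Position 2: preposition is ruled out by rule 1; that leaves noun.
Position 3: preposition is ruled out by rule 1; that leaves verb.
Position 5: preposition is ruled out by rule 1; that leaves verb.
So the tagging must be: noun noun verb preposition verb verb.
Verifying each rule — rule 1 satisfied; rule 2 satisfied; rule 3 satisfied; rule 4 satisfied; rule 5 satisfied.

verb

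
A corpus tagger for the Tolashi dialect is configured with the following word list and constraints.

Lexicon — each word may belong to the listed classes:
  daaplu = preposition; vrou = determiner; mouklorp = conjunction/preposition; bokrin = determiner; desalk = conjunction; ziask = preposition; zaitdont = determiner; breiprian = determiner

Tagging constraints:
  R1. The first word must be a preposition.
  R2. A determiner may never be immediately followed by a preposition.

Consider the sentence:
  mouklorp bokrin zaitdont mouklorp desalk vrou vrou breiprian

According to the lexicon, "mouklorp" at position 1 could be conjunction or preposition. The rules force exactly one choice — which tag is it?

Candidates per position — 1:mouklorp {conjunction,preposition}; 2:bokrin {determiner}; 3:zaitdont {determiner}; 4:mouklorp {conjunction,preposition}; 5:desalk {conjunction}; 6:vrou {determiner}; 7:vrou {determiner}; 8:breiprian {determiner}.
If word 1 were conjunction, no tagging could satisfy rule 1; so word 1 is preposition.
If word 4 were preposition, no tagging could satisfy rule 2; so word 4 is conjunction.
So the tagging must be: preposition determiner determiner conjunction conjunction determiner determiner determiner.
Checking: rule 1 satisfied; rule 2 satisfied.

preposition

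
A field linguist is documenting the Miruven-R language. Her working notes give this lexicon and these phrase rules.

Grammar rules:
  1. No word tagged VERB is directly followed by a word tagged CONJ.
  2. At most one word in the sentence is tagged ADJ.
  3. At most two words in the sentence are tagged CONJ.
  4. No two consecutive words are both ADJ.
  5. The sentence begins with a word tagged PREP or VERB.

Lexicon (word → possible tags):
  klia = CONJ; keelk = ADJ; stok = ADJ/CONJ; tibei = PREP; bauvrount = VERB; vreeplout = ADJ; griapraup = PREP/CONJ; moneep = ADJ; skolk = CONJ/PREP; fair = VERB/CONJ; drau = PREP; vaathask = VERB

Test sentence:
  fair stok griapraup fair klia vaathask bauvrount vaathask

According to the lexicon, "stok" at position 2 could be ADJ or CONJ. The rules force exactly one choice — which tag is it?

ADJ

Candidates per position — 1:fair {VERB,CONJ}; 2:stok {ADJ,CONJ}; 3:griapraup {PREP,CONJ}; 4:fair {VERB,CONJ}; 5:klia {CONJ}; 6:vaathask {VERB}; 7:bauvrount {VERB}; 8:vaathask {VERB}.
Position 1: CONJ is ruled out by rule 5; that leaves VERB.
Position 2: CONJ is ruled out by rule 1; that leaves ADJ.
Position 4: VERB is ruled out by rule 1; that leaves CONJ.
Position 3: CONJ is ruled out by rule 3; that leaves PREP.
So the tagging must be: VERB ADJ PREP CONJ CONJ VERB VERB VERB.
Rule-by-rule: rule 1 ✓; rule 2 ✓; rule 3 ✓; rule 4 ✓; rule 5 ✓.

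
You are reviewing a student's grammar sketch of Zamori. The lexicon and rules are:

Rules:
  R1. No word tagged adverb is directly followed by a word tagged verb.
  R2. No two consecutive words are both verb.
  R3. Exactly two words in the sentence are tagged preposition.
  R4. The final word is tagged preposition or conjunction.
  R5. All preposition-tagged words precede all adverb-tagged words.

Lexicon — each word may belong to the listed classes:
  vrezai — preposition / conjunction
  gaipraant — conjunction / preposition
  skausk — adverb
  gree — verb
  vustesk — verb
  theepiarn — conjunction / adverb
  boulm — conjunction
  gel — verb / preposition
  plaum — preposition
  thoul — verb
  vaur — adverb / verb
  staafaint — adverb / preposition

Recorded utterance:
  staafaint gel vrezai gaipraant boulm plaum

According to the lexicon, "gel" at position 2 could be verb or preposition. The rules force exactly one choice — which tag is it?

Candidates per position — 1:staafaint {adverb,preposition}; 2:gel {verb,preposition}; 3:vrezai {preposition,conjunction}; 4:gaipraant {conjunction,preposition}; 5:boulm {conjunction}; 6:plaum {preposition}.
Position 1: adverb is ruled out by rule 5; that leaves preposition.
Position 2: preposition is ruled out by rule 3; that leaves verb.
Position 3: preposition is ruled out by rule 3; that leaves conjunction.
Position 4: preposition is ruled out by rule 3; that leaves conjunction.
So the tagging must be: preposition verb conjunction conjunction conjunction preposition.
Checking: rule 1 ✓; rule 2 ✓; rule 3 ✓; rule 4 ✓; rule 5 ✓.

verb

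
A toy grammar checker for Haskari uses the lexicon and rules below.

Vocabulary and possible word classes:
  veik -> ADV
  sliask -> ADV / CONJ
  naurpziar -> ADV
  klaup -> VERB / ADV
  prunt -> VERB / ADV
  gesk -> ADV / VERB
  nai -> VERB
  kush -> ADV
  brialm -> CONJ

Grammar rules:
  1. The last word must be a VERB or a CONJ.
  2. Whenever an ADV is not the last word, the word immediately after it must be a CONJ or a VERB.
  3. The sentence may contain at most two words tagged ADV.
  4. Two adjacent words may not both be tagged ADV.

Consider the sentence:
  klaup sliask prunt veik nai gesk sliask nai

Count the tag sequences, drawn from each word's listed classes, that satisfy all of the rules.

Candidates per position — 1:klaup {VERB,ADV}; 2:sliask {ADV,CONJ}; 3:prunt {VERB,ADV}; 4:veik {ADV}; 5:nai {VERB}; 6:gesk {ADV,VERB}; 7:sliask {ADV,CONJ}; 8:nai {VERB}.
There are 32 candidate sequences in total.
The sequences that satisfy every rule: VERB ADV VERB ADV VERB VERB CONJ VERB; VERB CONJ VERB ADV VERB ADV CONJ VERB; VERB CONJ VERB ADV VERB VERB ADV VERB; VERB CONJ VERB ADV VERB VERB CONJ VERB; ADV CONJ VERB ADV VERB VERB CONJ VERB.
Count = 5.

5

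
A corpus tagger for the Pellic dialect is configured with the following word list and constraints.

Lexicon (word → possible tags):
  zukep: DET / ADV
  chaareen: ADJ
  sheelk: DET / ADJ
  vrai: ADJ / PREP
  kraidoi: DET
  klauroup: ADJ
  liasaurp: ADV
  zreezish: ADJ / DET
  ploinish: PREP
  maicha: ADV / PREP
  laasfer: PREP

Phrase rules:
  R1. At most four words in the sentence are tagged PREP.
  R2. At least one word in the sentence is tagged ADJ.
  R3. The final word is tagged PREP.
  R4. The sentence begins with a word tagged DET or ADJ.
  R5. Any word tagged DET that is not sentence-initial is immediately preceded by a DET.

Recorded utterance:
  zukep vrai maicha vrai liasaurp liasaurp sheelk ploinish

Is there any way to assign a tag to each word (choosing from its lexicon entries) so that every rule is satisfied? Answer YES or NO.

YES

Candidates per position — 1:zukep {DET,ADV}; 2:vrai {ADJ,PREP}; 3:maicha {ADV,PREP}; 4:vrai {ADJ,PREP}; 5:liasaurp {ADV}; 6:liasaurp {ADV}; 7:sheelk {DET,ADJ}; 8:ploinish {PREP}.
One satisfying assignment: DET PREP PREP ADJ ADV ADV ADJ PREP.
Rule-by-rule: rule 1 satisfied; rule 2 satisfied; rule 3 satisfied; rule 4 satisfied; rule 5 satisfied.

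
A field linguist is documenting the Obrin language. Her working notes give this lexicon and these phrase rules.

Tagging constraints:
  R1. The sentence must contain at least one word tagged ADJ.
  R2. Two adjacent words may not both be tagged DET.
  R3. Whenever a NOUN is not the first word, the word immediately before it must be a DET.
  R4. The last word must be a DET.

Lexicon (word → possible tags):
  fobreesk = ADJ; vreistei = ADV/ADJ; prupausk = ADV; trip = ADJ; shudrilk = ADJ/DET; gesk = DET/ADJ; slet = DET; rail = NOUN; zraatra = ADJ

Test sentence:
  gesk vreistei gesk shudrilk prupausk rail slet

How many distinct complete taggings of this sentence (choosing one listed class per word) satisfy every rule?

0

Candidates per position — 1:gesk {DET,ADJ}; 2:vreistei {ADV,ADJ}; 3:gesk {DET,ADJ}; 4:shudrilk {ADJ,DET}; 5:prupausk {ADV}; 6:rail {NOUN}; 7:slet {DET}.
There are 16 candidate sequences in total.
Rule 3 cannot be satisfied by any choice of tags from the lexicon.
So there is no consistent tagging.
Count = 0.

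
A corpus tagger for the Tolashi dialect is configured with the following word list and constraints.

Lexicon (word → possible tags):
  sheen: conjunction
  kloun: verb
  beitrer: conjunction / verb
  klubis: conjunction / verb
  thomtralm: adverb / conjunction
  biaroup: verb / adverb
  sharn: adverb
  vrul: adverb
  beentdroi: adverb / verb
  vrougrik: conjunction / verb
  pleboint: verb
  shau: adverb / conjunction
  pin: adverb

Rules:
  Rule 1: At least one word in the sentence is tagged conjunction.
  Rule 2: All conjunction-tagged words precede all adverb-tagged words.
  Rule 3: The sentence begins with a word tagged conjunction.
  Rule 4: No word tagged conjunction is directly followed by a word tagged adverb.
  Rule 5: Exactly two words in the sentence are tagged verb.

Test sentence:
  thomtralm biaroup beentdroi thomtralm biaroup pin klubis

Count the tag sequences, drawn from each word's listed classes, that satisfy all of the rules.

Candidates per position — 1:thomtralm {adverb,conjunction}; 2:biaroup {verb,adverb}; 3:beentdroi {adverb,verb}; 4:thomtralm {adverb,conjunction}; 5:biaroup {verb,adverb}; 6:pin {adverb}; 7:klubis {conjunction,verb}.
There are 64 candidate sequences in total.
The sequences that satisfy every rule: conjunction verb adverb adverb adverb adverb verb.
Count = 1.

1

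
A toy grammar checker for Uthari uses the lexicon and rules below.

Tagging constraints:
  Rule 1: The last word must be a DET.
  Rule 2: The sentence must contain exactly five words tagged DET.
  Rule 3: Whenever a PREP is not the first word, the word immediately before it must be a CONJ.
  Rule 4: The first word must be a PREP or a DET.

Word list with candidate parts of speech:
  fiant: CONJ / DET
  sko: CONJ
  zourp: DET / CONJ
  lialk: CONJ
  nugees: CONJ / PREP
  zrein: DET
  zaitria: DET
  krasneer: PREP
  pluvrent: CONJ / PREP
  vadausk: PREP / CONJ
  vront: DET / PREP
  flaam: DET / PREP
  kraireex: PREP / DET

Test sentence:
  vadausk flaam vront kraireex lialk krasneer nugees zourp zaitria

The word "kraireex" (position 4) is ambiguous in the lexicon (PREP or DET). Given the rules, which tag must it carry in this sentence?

DET

Candidates per position — 1:vadausk {PREP,CONJ}; 2:flaam {DET,PREP}; 3:vront {DET,PREP}; 4:kraireex {PREP,DET}; 5:lialk {CONJ}; 6:krasneer {PREP}; 7:nugees {CONJ,PREP}; 8:zourp {DET,CONJ}; 9:zaitria {DET}.
At position 1, choosing CONJ makes rule 4 impossible to satisfy; hence PREP.
At position 2, choosing PREP makes rule 2 impossible to satisfy; hence DET.
At position 3, choosing PREP makes rule 2 impossible to satisfy; hence DET.
At position 4, choosing PREP makes rule 2 impossible to satisfy; hence DET.
At position 7, choosing PREP makes rule 3 impossible to satisfy; hence CONJ.
At position 8, choosing CONJ makes rule 2 impossible to satisfy; hence DET.
The only consistent sequence is: PREP DET DET DET CONJ PREP CONJ DET DET.
Verifying each rule — rule 1 ok; rule 2 ok; rule 3 ok; rule 4 ok.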